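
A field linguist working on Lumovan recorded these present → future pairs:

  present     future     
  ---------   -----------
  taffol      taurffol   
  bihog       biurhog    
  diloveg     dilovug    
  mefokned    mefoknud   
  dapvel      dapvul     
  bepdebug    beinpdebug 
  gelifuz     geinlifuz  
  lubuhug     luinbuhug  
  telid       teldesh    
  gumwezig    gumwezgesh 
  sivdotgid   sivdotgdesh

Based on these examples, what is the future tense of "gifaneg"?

"gifaneg" has last vowel 'e'. The stems whose last vowel is 'e' (diloveg → dilovug, mefokned → mefoknud, dapvel → dapvul) change the last vowel to 'u'.
The other patterns: stems whose last vowel is 'o' insert -ur- after the first vowel; stems whose last vowel is 'u' insert -in- after the first vowel; stems whose last vowel is 'i' delete the last vowel and add -esh.
So gifaneg → gifanug.

gifanug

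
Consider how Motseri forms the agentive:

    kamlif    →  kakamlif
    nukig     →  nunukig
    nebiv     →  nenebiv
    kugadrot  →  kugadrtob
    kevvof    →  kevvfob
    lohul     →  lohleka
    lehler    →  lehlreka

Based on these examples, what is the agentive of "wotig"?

wowotig

kamlif and kevvof both end in -f yet inflect differently (kakamlif, kevvfob), so the final letter is not what conditions the rule; the last vowel is.
"wotig" has last vowel 'i'. The stems whose last vowel is 'i' (kamlif → kakamlif, nukig → nunukig, nebiv → nenebiv) repeat the first consonant+vowel as a prefix.
The other patterns: stems whose last vowel is 'o' delete the last vowel and add -ob; stems whose last vowel is 'e' or 'u' delete the last vowel and add -eka.
So wotig → wowotig.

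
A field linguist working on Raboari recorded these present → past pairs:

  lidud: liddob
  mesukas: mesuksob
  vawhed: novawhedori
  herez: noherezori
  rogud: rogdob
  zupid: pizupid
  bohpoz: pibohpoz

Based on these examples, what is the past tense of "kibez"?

vawhed and lidud both end in -d yet inflect differently (novawhedori, liddob), so the final letter is not what conditions the rule; the last vowel is.
"kibez" has last vowel 'e'. The stems whose last vowel is 'e' (vawhed → novawhedori, herez → noherezori) add no- … -ori around the stem.
The other patterns: stems whose last vowel is 'a' or 'u' delete the last vowel and add -ob; stems whose last vowel is 'i' or 'o' add the prefix pi-.
So kibez → nokibezori.

nokibezori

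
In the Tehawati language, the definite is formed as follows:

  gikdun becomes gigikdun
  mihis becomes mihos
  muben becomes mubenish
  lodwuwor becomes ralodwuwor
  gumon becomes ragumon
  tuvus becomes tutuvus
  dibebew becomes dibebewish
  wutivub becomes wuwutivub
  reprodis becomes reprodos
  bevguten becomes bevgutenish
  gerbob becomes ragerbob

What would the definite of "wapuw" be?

wawapuw

gumon and bevguten both end in -n yet inflect differently (ragumon, bevgutenish), so the final letter is not what conditions the rule; the last vowel is.
"wapuw" has last vowel 'u'. The stems whose last vowel is 'u' (wutivub → wuwutivub, tuvus → tutuvus, gikdun → gigikdun) repeat the first consonant+vowel as a prefix.
So wapuw → wawapuw.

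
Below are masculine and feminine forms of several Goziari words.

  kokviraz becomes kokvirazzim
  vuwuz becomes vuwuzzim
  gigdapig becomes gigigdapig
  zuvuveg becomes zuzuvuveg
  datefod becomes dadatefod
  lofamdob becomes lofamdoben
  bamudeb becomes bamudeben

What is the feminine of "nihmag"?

"nihmag" ends in -g. The stems ending in -g (gigdapig → gigigdapig, zuvuveg → zuzuvuveg) repeat the first consonant+vowel as a prefix.
The other patterns: stems ending in -z double the final consonant and add -im; stems ending in -b add -en.
So nihmag → ninihmag.

ninihmag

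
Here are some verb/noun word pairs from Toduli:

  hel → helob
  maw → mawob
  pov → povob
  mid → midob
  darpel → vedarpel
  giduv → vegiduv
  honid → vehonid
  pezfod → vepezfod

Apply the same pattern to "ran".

ranob

"ran" has 1 vowel. The stems with 1 vowel (hel → helob, maw → mawob, pov → povob) add -ob.
The other pattern: stems with 2 vowels add the prefix ve-.
So ran → ranob.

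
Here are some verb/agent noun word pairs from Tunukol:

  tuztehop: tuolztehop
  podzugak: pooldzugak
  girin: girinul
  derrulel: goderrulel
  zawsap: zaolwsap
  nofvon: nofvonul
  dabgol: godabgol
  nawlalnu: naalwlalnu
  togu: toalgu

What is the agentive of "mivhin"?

mivhinul

nofvon and dabgol both have last vowel 'o' yet inflect differently (nofvonul, godabgol), so the last vowel is not what conditions the rule; the final letter is.
"mivhin" ends in -n. The stems ending in -n (girin → girinul, nofvon → nofvonul) add -ul.
The other patterns: stems ending in -u insert -al- after the first vowel; stems ending in -l add the prefix go-; stems ending in -k or -p insert -ol- after the first vowel.
So mivhin → mivhinul.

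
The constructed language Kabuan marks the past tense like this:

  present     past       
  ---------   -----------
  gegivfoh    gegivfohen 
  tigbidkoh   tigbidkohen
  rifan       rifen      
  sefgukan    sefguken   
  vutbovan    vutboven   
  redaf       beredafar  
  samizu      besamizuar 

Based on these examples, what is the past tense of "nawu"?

benawuar

rifan and redaf both have last vowel 'a' yet inflect differently (rifen, beredafar), so the last vowel is not what conditions the rule; the final letter is.
"nawu" ends in -u. The one such stem in the data (samizu → besamizuar) adds be- … -ar around the stem, so the same rule applies.
The other patterns: stems ending in -h add -en; stems ending in -n change the last vowel to 'e'.
So nawu → benawuar.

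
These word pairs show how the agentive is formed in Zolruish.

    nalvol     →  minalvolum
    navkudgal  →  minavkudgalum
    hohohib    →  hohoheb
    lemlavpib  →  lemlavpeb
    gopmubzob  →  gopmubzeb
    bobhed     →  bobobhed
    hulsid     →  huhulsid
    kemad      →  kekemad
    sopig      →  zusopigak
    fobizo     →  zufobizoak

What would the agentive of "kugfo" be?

zukugfoak

"kugfo" ends in -o. The one such stem in the data (fobizo → zufobizoak) adds zu- … -ak around the stem, so the same rule applies.
The other patterns: stems ending in -l add mi- … -um around the stem; stems ending in -b change the last vowel to 'e'; stems ending in -d repeat the first consonant+vowel as a prefix.
So kugfo → zukugfoak.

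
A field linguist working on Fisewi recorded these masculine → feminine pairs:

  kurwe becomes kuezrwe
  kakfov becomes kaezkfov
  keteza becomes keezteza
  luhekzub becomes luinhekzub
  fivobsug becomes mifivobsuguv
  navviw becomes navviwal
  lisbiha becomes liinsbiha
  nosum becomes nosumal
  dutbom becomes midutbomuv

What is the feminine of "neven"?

lisbiha and keteza both end in -a yet inflect differently (liinsbiha, keezteza), so the final letter is not what conditions the rule; the first letter is.
"neven" begins with n-. The stems beginning with n- (nosum → nosumal, navviw → navviwal) add -al.
So neven → nevenal.

nevenal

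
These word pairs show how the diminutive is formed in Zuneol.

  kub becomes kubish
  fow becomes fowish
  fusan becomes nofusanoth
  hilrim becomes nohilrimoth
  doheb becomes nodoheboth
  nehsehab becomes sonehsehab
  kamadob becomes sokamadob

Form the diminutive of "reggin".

noregginoth

kub and doheb both end in -b yet inflect differently (kubish, nodoheboth), so the final letter is not what conditions the rule; the number of vowels is.
"reggin" has 2 vowels. The stems with 2 vowels (fusan → nofusanoth, hilrim → nohilrimoth, doheb → nodoheboth) add no- … -oth around the stem.
So reggin → noregginoth.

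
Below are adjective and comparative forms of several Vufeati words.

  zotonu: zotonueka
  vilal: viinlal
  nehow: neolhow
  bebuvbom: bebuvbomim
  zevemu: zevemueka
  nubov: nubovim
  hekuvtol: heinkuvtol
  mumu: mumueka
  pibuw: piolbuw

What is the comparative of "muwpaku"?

hekuvtol and bebuvbom both have last vowel 'o' yet inflect differently (heinkuvtol, bebuvbomim), so the last vowel is not what conditions the rule; the final letter is.
"muwpaku" ends in -u. The stems ending in -u (mumu → mumueka, zotonu → zotonueka, zevemu → zevemueka) add -eka.
So muwpaku → muwpakueka.

muwpakueka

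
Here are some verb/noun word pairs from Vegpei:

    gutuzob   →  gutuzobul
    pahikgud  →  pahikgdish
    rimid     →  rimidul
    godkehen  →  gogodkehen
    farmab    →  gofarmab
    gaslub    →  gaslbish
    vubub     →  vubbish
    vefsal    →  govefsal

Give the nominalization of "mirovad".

gomirovad

gutuzob and farmab both end in -b yet inflect differently (gutuzobul, gofarmab), so the final letter is not what conditions the rule; the last vowel is.
"mirovad" has last vowel 'a'. The stems whose last vowel is 'a' (vefsal → govefsal, farmab → gofarmab) add the prefix go-.
So mirovad → gomirovad.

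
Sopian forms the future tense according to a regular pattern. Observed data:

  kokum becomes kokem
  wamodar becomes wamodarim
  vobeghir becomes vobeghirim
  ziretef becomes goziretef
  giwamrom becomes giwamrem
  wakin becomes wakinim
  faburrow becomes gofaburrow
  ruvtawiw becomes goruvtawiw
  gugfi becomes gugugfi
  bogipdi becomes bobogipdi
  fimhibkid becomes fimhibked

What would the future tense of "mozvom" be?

vobeghir and gugfi both have last vowel 'i' yet inflect differently (vobeghirim, gugugfi), so the last vowel is not what conditions the rule; the final letter is.
"mozvom" ends in -m. The stems ending in -m (kokum → kokem, giwamrom → giwamrem) change the last vowel to 'e'.
The other patterns: stems ending in -n or -r add -im; stems ending in -i repeat the first consonant+vowel as a prefix; stems ending in -f or -w add the prefix go-.
So mozvom → mozvem.

mozvem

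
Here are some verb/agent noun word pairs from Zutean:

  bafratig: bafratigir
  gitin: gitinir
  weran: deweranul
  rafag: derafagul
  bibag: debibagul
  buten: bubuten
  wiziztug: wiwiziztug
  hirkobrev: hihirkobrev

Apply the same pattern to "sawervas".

desawervasul

gitin and weran both end in -n yet inflect differently (gitinir, deweranul), so the final letter is not what conditions the rule; the last vowel is.
"sawervas" has last vowel 'a'. The stems whose last vowel is 'a' (weran → deweranul, rafag → derafagul, bibag → debibagul) add de- … -ul around the stem.
The other patterns: stems whose last vowel is 'i' add -ir; stems whose last vowel is 'e' or 'u' repeat the first consonant+vowel as a prefix.
So sawervas → desawervasul.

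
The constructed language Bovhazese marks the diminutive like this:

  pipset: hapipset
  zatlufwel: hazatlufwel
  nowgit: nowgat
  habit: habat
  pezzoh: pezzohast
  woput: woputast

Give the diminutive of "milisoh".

milisohast

pipset and nowgit both end in -t yet inflect differently (hapipset, nowgat), so the final letter is not what conditions the rule; the last vowel is.
"milisoh" has last vowel 'o'. The one such stem in the data (pezzoh → pezzohast) adds -ast, so the same rule applies.
The other patterns: stems whose last vowel is 'e' add the prefix ha-; stems whose last vowel is 'i' change the last vowel to 'a'.
So milisoh → milisohast.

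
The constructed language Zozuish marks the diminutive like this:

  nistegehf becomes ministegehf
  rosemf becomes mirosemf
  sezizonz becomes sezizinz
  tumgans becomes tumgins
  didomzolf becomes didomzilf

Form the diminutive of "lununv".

"lununv" has second-to-last letter 'n'. The stems whose second-to-last letter is 'n' (sezizonz → sezizinz, tumgans → tumgins) change the last vowel to 'i'.
So lununv → luninv.

luninv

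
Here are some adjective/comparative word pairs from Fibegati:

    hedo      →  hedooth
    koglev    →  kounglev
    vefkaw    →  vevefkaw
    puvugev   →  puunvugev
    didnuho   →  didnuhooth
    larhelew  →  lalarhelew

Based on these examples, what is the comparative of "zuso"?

zusooth

larhelew and puvugev both have last vowel 'e' yet inflect differently (lalarhelew, puunvugev), so the last vowel is not what conditions the rule; the final letter is.
"zuso" ends in -o. The stems ending in -o (didnuho → didnuhooth, hedo → hedooth) add -oth.
The other patterns: stems ending in -w repeat the first consonant+vowel as a prefix; stems ending in -v insert -un- after the first vowel.
So zuso → zusooth.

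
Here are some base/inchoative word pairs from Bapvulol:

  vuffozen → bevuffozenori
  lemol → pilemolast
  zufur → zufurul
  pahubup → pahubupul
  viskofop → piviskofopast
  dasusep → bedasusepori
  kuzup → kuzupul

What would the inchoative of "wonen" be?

viskofop and kuzup both end in -p yet inflect differently (piviskofopast, kuzupul), so the final letter is not what conditions the rule; the last vowel is.
"wonen" has last vowel 'e'. The stems whose last vowel is 'e' (dasusep → bedasusepori, vuffozen → bevuffozenori) add be- … -ori around the stem.
So wonen → bewonenori.

bewonenori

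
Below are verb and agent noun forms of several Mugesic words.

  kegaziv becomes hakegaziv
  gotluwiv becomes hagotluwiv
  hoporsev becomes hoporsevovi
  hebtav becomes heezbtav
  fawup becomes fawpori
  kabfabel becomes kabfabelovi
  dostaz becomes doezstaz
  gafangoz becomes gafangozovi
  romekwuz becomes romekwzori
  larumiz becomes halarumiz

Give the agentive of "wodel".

hebtav and kegaziv both end in -v yet inflect differently (heezbtav, hakegaziv), so the final letter is not what conditions the rule; the last vowel is.
"wodel" has last vowel 'e'. The stems whose last vowel is 'e' (hoporsev → hoporsevovi, kabfabel → kabfabelovi) add -ovi.
The other patterns: stems whose last vowel is 'a' insert -ez- after the first vowel; stems whose last vowel is 'i' add the prefix ha-; stems whose last vowel is 'u' delete the last vowel and add -ori.
So wodel → wodelovi.

wodelovi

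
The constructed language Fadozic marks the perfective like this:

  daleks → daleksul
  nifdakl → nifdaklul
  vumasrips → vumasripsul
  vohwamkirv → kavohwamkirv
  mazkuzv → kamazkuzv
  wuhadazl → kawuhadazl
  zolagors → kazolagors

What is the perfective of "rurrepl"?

rurreplul

nifdakl and wuhadazl both end in -l yet inflect differently (nifdaklul, kawuhadazl), so the final letter is not what conditions the rule; the second-to-last letter is.
"rurrepl" has second-to-last letter 'p'. The one such stem in the data (vumasrips → vumasripsul) adds -ul, so the same rule applies.
So rurrepl → rurreplul.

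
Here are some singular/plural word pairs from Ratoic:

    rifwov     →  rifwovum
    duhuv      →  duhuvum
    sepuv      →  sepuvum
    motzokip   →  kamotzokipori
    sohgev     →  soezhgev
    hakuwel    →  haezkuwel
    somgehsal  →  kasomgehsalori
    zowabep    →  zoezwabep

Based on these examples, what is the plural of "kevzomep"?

sohgev and sepuv both end in -v yet inflect differently (soezhgev, sepuvum), so the final letter is not what conditions the rule; the last vowel is.
"kevzomep" has last vowel 'e'. The stems whose last vowel is 'e' (hakuwel → haezkuwel, sohgev → soezhgev, zowabep → zoezwabep) insert -ez- after the first vowel.
So kevzomep → keezvzomep.

keezvzomep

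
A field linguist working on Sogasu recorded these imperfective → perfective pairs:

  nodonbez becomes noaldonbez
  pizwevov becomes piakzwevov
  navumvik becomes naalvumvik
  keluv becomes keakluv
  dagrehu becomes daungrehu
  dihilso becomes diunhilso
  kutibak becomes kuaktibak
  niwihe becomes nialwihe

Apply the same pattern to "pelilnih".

peaklilnih

navumvik and kutibak both end in -k yet inflect differently (naalvumvik, kuaktibak), so the final letter is not what conditions the rule; the first letter is.
"pelilnih" begins with p-. The one such stem in the data (pizwevov → piakzwevov) inserts -ak- after the first vowel (as do kutibak, keluv), so the same rule applies.
The other patterns: stems beginning with d- insert -un- after the first vowel; stems beginning with n- insert -al- after the first vowel.
So pelilnih → peaklilnih.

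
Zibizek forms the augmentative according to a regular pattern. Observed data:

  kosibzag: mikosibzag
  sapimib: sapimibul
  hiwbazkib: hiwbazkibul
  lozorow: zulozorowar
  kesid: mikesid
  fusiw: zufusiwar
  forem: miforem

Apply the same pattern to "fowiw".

zufowiwar

hiwbazkib and fusiw both have last vowel 'i' yet inflect differently (hiwbazkibul, zufusiwar), so the last vowel is not what conditions the rule; the final letter is.
"fowiw" ends in -w. The stems ending in -w (fusiw → zufusiwar, lozorow → zulozorowar) add zu- … -ar around the stem.
The other patterns: stems ending in -b add -ul; stems ending in -d, -g or -m add the prefix mi-.
So fowiw → zufowiwar.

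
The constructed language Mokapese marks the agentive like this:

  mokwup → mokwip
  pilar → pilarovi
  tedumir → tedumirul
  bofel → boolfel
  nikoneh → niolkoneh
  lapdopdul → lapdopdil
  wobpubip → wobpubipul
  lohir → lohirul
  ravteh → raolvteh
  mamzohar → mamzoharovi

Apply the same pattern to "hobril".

hobrilul

lapdopdul and bofel both end in -l yet inflect differently (lapdopdil, boolfel), so the final letter is not what conditions the rule; the last vowel is.
"hobril" has last vowel 'i'. The stems whose last vowel is 'i' (lohir → lohirul, wobpubip → wobpubipul, tedumir → tedumirul) add -ul.
The other patterns: stems whose last vowel is 'a' add -ovi; stems whose last vowel is 'u' change the last vowel to 'i'; stems whose last vowel is 'e' insert -ol- after the first vowel.
So hobril → hobrilul.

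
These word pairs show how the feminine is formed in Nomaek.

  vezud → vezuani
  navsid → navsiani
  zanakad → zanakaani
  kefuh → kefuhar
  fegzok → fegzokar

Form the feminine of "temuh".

vezud and kefuh both have last vowel 'u' yet inflect differently (vezuani, kefuhar), so the last vowel is not what conditions the rule; the final letter is.
"temuh" ends in -h. The one such stem in the data (kefuh → kefuhar) adds -ar, so the same rule applies.
The other pattern: stems ending in -d drop the final letter and add -ani.
So temuh → temuhar.

temuhar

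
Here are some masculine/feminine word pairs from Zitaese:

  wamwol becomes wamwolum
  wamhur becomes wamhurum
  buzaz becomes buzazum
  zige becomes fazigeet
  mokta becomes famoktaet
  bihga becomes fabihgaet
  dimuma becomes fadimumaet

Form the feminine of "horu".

fahoruet

buzaz and mokta both have last vowel 'a' yet inflect differently (buzazum, famoktaet), so the last vowel is not what conditions the rule; whether the stem ends in a vowel or a consonant is.
"horu" ends in a vowel. The stems ending in a vowel (zige → fazigeet, mokta → famoktaet, bihga → fabihgaet) add fa- … -et around the stem.
So horu → fahoruet.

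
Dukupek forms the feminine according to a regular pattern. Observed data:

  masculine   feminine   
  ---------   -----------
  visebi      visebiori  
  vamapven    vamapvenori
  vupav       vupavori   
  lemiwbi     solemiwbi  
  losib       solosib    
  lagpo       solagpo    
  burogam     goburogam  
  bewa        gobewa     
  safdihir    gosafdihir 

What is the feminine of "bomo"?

gobomo

visebi and lemiwbi both end in -i yet inflect differently (visebiori, solemiwbi), so the final letter is not what conditions the rule; the first letter is.
"bomo" begins with b-. The stems beginning with b- (burogam → goburogam, bewa → gobewa) add the prefix go-.
The other patterns: stems beginning with v- add -ori; stems beginning with l- add the prefix so-.
So bomo → gobomo.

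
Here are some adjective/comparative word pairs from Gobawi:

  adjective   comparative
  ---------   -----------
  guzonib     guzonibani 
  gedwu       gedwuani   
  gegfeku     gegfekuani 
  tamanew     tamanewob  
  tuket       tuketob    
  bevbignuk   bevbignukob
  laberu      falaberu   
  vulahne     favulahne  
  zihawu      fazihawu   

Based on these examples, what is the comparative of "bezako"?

"bezako" begins with b-. The one such stem in the data (bevbignuk → bevbignukob) adds -ob, so the same rule applies.
The other patterns: stems beginning with g- add -ani; stems beginning with l-, v- or z- add the prefix fa-.
So bezako → bezakoob.

bezakoob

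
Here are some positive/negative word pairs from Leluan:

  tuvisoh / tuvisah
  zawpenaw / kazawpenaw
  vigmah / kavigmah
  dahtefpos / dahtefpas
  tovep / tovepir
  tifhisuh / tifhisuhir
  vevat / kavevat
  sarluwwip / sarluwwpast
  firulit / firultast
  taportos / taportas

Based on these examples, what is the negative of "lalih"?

lalhast

tifhisuh and tuvisoh both end in -h yet inflect differently (tifhisuhir, tuvisah), so the final letter is not what conditions the rule; the last vowel is.
"lalih" has last vowel 'i'. The stems whose last vowel is 'i' (firulit → firultast, sarluwwip → sarluwwpast) delete the last vowel and add -ast.
So lalih → lalhast.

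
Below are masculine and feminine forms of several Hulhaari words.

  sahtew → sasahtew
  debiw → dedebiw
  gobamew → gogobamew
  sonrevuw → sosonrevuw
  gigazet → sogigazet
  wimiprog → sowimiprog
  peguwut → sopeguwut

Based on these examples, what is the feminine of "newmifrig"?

sahtew and gigazet both have last vowel 'e' yet inflect differently (sasahtew, sogigazet), so the last vowel is not what conditions the rule; the final letter is.
"newmifrig" ends in -g. The one such stem in the data (wimiprog → sowimiprog) adds the prefix so-, so the same rule applies.
The other pattern: stems ending in -w repeat the first consonant+vowel as a prefix.
So newmifrig → sonewmifrig.

sonewmifrig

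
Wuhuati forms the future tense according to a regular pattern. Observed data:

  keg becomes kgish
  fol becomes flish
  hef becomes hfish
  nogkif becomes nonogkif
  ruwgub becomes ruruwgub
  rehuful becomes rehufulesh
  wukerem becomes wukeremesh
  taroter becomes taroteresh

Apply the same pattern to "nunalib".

nunalibesh

hef and nogkif both end in -f yet inflect differently (hfish, nonogkif), so the final letter is not what conditions the rule; the number of vowels is.
"nunalib" has 3 vowels. The stems with 3 vowels (rehuful → rehufulesh, wukerem → wukeremesh, taroter → taroteresh) add -esh.
The other patterns: stems with 1 vowel delete the last vowel and add -ish; stems with 2 vowels repeat the first consonant+vowel as a prefix.
So nunalib → nunalibesh.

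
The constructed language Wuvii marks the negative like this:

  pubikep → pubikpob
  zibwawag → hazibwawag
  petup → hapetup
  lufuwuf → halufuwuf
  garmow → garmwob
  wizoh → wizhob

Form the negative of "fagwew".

fagwwob

"fagwew" has last vowel 'e'. The one such stem in the data (pubikep → pubikpob) deletes the last vowel and adds -ob (as do garmow, wizoh), so the same rule applies.
The other pattern: stems whose last vowel is 'a' or 'u' add the prefix ha-.
So fagwew → fagwwob.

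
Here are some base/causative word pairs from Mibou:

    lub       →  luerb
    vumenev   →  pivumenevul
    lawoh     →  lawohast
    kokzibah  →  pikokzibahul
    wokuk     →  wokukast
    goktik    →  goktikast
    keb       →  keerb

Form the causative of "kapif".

kapifast

lawoh and kokzibah both end in -h yet inflect differently (lawohast, pikokzibahul), so the final letter is not what conditions the rule; the number of vowels is.
"kapif" has 2 vowels. The stems with 2 vowels (wokuk → wokukast, lawoh → lawohast, goktik → goktikast) add -ast.
So kapif → kapifast.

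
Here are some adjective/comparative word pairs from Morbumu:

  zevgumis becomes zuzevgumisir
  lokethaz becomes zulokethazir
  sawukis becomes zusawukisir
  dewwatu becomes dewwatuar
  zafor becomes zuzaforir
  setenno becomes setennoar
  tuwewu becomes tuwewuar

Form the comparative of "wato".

watoar

setenno and zafor both have last vowel 'o' yet inflect differently (setennoar, zuzaforir), so the last vowel is not what conditions the rule; whether the stem ends in a vowel or a consonant is.
"wato" ends in a vowel. The stems ending in a vowel (setenno → setennoar, tuwewu → tuwewuar, dewwatu → dewwatuar) add -ar.
The other pattern: stems ending in a consonant add zu- … -ir around the stem.
So wato → watoar.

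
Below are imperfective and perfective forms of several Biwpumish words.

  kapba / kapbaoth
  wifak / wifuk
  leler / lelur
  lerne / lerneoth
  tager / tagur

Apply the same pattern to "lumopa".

kapba and wifak both have last vowel 'a' yet inflect differently (kapbaoth, wifuk), so the last vowel is not what conditions the rule; whether the stem ends in a vowel or a consonant is.
"lumopa" ends in a vowel. The stems ending in a vowel (lerne → lerneoth, kapba → kapbaoth) add -oth.
So lumopa → lumopaoth.

lumopaoth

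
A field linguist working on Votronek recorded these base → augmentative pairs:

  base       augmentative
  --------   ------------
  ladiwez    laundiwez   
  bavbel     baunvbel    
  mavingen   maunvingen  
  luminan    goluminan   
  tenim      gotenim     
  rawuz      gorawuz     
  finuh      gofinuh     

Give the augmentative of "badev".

mavingen and luminan both end in -n yet inflect differently (maunvingen, goluminan), so the final letter is not what conditions the rule; the last vowel is.
"badev" has last vowel 'e'. The stems whose last vowel is 'e' (ladiwez → laundiwez, bavbel → baunvbel, mavingen → maunvingen) insert -un- after the first vowel.
So badev → baundev.

baundev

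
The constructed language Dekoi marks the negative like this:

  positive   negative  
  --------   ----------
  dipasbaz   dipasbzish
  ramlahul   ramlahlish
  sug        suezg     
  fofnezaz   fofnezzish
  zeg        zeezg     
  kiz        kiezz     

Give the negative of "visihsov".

visihsvish

"visihsov" has 3 vowels. The stems with 3 vowels (ramlahul → ramlahlish, fofnezaz → fofnezzish, dipasbaz → dipasbzish) delete the last vowel and add -ish.
The other pattern: stems with 1 vowel insert -ez- after the first vowel.
So visihsov → visihsvish.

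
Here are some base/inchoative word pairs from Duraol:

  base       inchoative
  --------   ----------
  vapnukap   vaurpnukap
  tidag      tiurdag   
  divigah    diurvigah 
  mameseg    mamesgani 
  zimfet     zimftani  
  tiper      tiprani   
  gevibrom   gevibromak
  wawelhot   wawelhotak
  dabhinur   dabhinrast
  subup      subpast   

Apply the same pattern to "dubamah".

duurbamah

tidag and mameseg both end in -g yet inflect differently (tiurdag, mamesgani), so the final letter is not what conditions the rule; the last vowel is.
"dubamah" has last vowel 'a'. The stems whose last vowel is 'a' (vapnukap → vaurpnukap, tidag → tiurdag, divigah → diurvigah) insert -ur- after the first vowel.
So dubamah → duurbamah.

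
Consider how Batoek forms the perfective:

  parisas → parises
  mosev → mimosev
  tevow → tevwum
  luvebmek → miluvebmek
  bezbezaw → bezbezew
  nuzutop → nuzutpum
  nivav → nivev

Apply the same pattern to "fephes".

mifephes

mosev and nivav both end in -v yet inflect differently (mimosev, nivev), so the final letter is not what conditions the rule; the last vowel is.
"fephes" has last vowel 'e'. The stems whose last vowel is 'e' (luvebmek → miluvebmek, mosev → mimosev) add the prefix mi-.
So fephes → mifephes.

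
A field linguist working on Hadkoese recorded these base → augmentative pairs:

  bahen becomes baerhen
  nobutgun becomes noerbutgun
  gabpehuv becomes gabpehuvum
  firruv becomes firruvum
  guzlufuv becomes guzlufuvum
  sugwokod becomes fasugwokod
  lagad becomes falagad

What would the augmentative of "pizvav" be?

pizvavum

nobutgun and gabpehuv both have last vowel 'u' yet inflect differently (noerbutgun, gabpehuvum), so the last vowel is not what conditions the rule; the final letter is.
"pizvav" ends in -v. The stems ending in -v (gabpehuv → gabpehuvum, firruv → firruvum, guzlufuv → guzlufuvum) add -um.
The other patterns: stems ending in -n insert -er- after the first vowel; stems ending in -d add the prefix fa-.
So pizvav → pizvavum.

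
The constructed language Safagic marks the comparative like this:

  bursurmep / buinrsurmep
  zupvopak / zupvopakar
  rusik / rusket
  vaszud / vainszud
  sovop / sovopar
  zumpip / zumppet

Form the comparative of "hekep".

heinkep

bursurmep and zumpip both end in -p yet inflect differently (buinrsurmep, zumppet), so the final letter is not what conditions the rule; the last vowel is.
"hekep" has last vowel 'e'. The one such stem in the data (bursurmep → buinrsurmep) inserts -in- after the first vowel (as does vaszud), so the same rule applies.
The other patterns: stems whose last vowel is 'i' delete the last vowel and add -et; stems whose last vowel is 'a' or 'o' add -ar.
So hekep → heinkep.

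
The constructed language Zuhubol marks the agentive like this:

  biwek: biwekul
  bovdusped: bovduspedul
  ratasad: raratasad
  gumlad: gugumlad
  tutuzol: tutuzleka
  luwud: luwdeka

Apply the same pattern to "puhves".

"puhves" has last vowel 'e'. The stems whose last vowel is 'e' (biwek → biwekul, bovdusped → bovduspedul) add -ul.
The other patterns: stems whose last vowel is 'a' repeat the first consonant+vowel as a prefix; stems whose last vowel is 'o' or 'u' delete the last vowel and add -eka.
So puhves → puhvesul.

puhvesul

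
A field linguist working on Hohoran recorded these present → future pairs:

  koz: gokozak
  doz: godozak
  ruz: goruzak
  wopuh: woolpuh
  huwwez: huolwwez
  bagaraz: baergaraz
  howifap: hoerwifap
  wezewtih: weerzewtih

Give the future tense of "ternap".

koz and huwwez both end in -z yet inflect differently (gokozak, huolwwez), so the final letter is not what conditions the rule; the number of vowels is.
"ternap" has 2 vowels. The stems with 2 vowels (wopuh → woolpuh, huwwez → huolwwez) insert -ol- after the first vowel.
The other patterns: stems with 1 vowel add go- … -ak around the stem; stems with 3 vowels insert -er- after the first vowel.
So ternap → teolrnap.

teolrnap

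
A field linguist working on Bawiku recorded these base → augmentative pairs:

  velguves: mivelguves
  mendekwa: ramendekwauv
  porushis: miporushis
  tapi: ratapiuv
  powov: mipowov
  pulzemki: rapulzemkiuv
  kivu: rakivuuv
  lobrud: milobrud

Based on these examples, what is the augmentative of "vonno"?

ravonnouv

"vonno" ends in a vowel. The stems ending in a vowel (kivu → rakivuuv, mendekwa → ramendekwauv, pulzemki → rapulzemkiuv) add ra- … -uv around the stem.
The other pattern: stems ending in a consonant add the prefix mi-.
So vonno → ravonnouv.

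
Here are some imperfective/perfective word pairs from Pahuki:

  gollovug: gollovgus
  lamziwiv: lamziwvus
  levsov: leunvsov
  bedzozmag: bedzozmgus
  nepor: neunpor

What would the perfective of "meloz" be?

meunloz

levsov and lamziwiv both end in -v yet inflect differently (leunvsov, lamziwvus), so the final letter is not what conditions the rule; the last vowel is.
"meloz" has last vowel 'o'. The stems whose last vowel is 'o' (nepor → neunpor, levsov → leunvsov) insert -un- after the first vowel.
So meloz → meunloz.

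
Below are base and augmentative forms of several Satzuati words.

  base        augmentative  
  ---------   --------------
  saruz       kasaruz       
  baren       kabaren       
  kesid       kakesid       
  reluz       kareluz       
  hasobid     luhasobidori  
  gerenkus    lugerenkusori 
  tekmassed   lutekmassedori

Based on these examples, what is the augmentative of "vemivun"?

kesid and hasobid both end in -d yet inflect differently (kakesid, luhasobidori), so the final letter is not what conditions the rule; the number of vowels is.
"vemivun" has 3 vowels. The stems with 3 vowels (hasobid → luhasobidori, gerenkus → lugerenkusori, tekmassed → lutekmassedori) add lu- … -ori around the stem.
So vemivun → luvemivunori.

luvemivunori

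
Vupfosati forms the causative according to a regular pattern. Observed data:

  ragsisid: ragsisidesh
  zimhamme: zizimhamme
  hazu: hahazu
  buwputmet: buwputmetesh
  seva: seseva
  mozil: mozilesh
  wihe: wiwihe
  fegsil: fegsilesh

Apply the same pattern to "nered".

wihe and buwputmet both have last vowel 'e' yet inflect differently (wiwihe, buwputmetesh), so the last vowel is not what conditions the rule; whether the stem ends in a vowel or a consonant is.
"nered" ends in a consonant. The stems ending in a consonant (fegsil → fegsilesh, buwputmet → buwputmetesh, ragsisid → ragsisidesh) add -esh.
The other pattern: stems ending in a vowel repeat the first consonant+vowel as a prefix.
So nered → neredesh.

neredesh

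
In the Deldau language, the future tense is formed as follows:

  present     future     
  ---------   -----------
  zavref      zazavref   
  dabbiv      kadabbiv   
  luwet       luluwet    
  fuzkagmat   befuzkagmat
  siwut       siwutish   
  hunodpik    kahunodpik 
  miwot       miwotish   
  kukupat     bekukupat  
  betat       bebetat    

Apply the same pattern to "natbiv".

kanatbiv

siwut and fuzkagmat both end in -t yet inflect differently (siwutish, befuzkagmat), so the final letter is not what conditions the rule; the last vowel is.
"natbiv" has last vowel 'i'. The stems whose last vowel is 'i' (dabbiv → kadabbiv, hunodpik → kahunodpik) add the prefix ka-.
The other patterns: stems whose last vowel is 'o' or 'u' add -ish; stems whose last vowel is 'a' add the prefix be-; stems whose last vowel is 'e' repeat the first consonant+vowel as a prefix.
So natbiv → kanatbiv.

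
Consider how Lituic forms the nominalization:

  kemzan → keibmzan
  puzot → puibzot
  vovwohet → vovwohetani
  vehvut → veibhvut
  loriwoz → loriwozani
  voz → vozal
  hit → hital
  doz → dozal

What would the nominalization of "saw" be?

sawal

hit and vehvut both end in -t yet inflect differently (hital, veibhvut), so the final letter is not what conditions the rule; the number of vowels is.
"saw" has 1 vowel. The stems with 1 vowel (doz → dozal, hit → hital, voz → vozal) add -al.
So saw → sawal.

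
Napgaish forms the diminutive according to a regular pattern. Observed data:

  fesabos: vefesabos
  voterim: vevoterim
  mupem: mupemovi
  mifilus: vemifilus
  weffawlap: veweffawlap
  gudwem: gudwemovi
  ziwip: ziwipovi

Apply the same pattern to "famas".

famasovi

"famas" has 2 vowels. The stems with 2 vowels (mupem → mupemovi, ziwip → ziwipovi, gudwem → gudwemovi) add -ovi.
So famas → famasovi.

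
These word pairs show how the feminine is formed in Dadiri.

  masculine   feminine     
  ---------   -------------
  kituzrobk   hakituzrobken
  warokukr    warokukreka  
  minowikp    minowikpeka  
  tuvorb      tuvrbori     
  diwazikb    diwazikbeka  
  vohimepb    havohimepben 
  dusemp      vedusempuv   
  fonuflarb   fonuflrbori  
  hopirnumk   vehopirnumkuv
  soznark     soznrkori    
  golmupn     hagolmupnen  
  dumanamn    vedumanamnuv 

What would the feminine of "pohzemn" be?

tuvorb and diwazikb both end in -b yet inflect differently (tuvrbori, diwazikbeka), so the final letter is not what conditions the rule; the second-to-last letter is.
"pohzemn" has second-to-last letter 'm'. The stems whose second-to-last letter is 'm' (dusemp → vedusempuv, hopirnumk → vehopirnumkuv, dumanamn → vedumanamnuv) add ve- … -uv around the stem.
So pohzemn → vepohzemnuv.

vepohzemnuv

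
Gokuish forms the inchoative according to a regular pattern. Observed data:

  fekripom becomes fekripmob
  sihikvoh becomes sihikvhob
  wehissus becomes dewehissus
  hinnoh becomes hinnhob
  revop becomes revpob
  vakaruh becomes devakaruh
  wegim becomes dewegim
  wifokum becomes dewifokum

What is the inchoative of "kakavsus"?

fekripom and wifokum both end in -m yet inflect differently (fekripmob, dewifokum), so the final letter is not what conditions the rule; the last vowel is.
"kakavsus" has last vowel 'u'. The stems whose last vowel is 'u' (wifokum → dewifokum, vakaruh → devakaruh, wehissus → dewehissus) add the prefix de-.
The other pattern: stems whose last vowel is 'o' delete the last vowel and add -ob.
So kakavsus → dekakavsus.

dekakavsus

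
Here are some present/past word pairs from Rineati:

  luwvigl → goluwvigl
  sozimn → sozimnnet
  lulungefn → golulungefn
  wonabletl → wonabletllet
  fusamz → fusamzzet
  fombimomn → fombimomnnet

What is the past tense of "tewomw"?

tewomwwet

wonabletl and luwvigl both end in -l yet inflect differently (wonabletllet, goluwvigl), so the final letter is not what conditions the rule; the second-to-last letter is.
"tewomw" has second-to-last letter 'm'. The stems whose second-to-last letter is 'm' (sozimn → sozimnnet, fombimomn → fombimomnnet, fusamz → fusamzzet) double the final consonant and add -et.
The other pattern: stems whose second-to-last letter is 'f' or 'g' add the prefix go-.
So tewomw → tewomwwet.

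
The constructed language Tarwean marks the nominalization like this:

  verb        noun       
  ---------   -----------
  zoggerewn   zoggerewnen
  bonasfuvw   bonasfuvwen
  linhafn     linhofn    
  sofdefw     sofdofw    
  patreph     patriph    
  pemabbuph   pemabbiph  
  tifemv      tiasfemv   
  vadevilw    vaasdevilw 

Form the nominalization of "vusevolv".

zoggerewn and linhafn both end in -n yet inflect differently (zoggerewnen, linhofn), so the final letter is not what conditions the rule; the second-to-last letter is.
"vusevolv" has second-to-last letter 'l'. The one such stem in the data (vadevilw → vaasdevilw) inserts -as- after the first vowel (as does tifemv), so the same rule applies.
The other patterns: stems whose second-to-last letter is 'v' or 'w' add -en; stems whose second-to-last letter is 'f' change the last vowel to 'o'; stems whose second-to-last letter is 'p' change the last vowel to 'i'.
So vusevolv → vuassevolv.

vuassevolv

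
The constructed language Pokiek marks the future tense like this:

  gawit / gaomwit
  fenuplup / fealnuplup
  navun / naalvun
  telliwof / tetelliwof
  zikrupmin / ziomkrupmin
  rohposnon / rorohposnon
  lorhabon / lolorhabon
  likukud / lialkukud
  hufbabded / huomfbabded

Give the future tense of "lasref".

laomsref

"lasref" has last vowel 'e'. The one such stem in the data (hufbabded → huomfbabded) inserts -om- after the first vowel (as do gawit, zikrupmin), so the same rule applies.
So lasref → laomsref.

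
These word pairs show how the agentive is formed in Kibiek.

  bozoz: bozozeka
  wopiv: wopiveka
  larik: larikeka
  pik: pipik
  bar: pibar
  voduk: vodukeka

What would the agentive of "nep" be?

pik and voduk both end in -k yet inflect differently (pipik, vodukeka), so the final letter is not what conditions the rule; the number of vowels is.
"nep" has 1 vowel. The stems with 1 vowel (pik → pipik, bar → pibar) add the prefix pi-.
The other pattern: stems with 2 vowels add -eka.
So nep → pinep.

pinep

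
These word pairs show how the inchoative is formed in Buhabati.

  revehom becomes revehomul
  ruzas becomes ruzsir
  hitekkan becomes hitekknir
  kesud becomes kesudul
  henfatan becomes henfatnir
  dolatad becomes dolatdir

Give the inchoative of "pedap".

"pedap" has last vowel 'a'. The stems whose last vowel is 'a' (hitekkan → hitekknir, ruzas → ruzsir, henfatan → henfatnir) delete the last vowel and add -ir.
The other pattern: stems whose last vowel is 'o' or 'u' add -ul.
So pedap → pedpir.

pedpir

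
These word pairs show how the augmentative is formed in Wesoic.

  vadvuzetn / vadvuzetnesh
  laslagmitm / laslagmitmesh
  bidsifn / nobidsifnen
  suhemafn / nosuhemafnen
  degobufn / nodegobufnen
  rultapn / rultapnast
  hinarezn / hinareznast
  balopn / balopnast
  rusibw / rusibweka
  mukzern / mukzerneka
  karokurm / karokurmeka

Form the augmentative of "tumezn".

"tumezn" has second-to-last letter 'z'. The one such stem in the data (hinarezn → hinareznast) adds -ast, so the same rule applies.
The other patterns: stems whose second-to-last letter is 't' add -esh; stems whose second-to-last letter is 'f' add no- … -en around the stem; stems whose second-to-last letter is 'b' or 'r' add -eka.
So tumezn → tumeznast.

tumeznast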